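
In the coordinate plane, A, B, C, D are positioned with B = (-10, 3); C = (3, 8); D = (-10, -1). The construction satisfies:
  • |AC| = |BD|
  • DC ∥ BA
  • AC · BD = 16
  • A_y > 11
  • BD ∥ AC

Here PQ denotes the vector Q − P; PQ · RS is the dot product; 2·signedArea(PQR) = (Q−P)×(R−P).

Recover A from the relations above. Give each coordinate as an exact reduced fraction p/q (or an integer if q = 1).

A = (3, 12)

1. A_x = 3  [BD ∥ AC ∩ DC ∥ BA]
2. A_y = 12  [BD ∥ AC ∩ DC ∥ BA]
   → A = (3, 12)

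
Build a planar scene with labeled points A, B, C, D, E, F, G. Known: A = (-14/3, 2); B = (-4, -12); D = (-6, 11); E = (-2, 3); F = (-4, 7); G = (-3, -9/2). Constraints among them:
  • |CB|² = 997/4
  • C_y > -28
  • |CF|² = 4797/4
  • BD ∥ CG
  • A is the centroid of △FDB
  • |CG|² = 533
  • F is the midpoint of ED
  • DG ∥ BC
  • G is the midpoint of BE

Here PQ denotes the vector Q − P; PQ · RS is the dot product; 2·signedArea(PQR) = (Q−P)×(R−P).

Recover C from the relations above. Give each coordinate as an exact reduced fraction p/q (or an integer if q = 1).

1. C_x = -1  [BD ∥ CG ∩ DG ∥ BC]
2. C_y = -55/2  [BD ∥ CG ∩ DG ∥ BC]
   → C = (-1, -55/2)

C = (-1, -55/2)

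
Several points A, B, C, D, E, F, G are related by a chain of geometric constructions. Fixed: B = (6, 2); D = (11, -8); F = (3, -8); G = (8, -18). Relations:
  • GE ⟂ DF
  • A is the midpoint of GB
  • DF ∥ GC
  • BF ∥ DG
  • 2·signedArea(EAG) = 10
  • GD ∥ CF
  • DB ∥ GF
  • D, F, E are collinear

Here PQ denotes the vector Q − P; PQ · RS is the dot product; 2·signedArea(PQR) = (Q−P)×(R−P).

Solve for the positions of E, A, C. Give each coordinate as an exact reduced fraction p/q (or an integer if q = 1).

1. E_x = 8  [D, F, E are collinear ∩ GE ⟂ DF]
2. E_y = -8  [D, F, E are collinear ∩ GE ⟂ DF]
   → E = (8, -8)
3. A_x = 7  [A is the midpoint of GB]
4. A_y = -8  [A is the midpoint of GB]
   → A = (7, -8)
5. C_x = 0  [GD ∥ CF ∩ DF ∥ GC]
6. C_y = -18  [GD ∥ CF ∩ DF ∥ GC]
   → C = (0, -18)

A = (7, -8)
C = (0, -18)
E = (8, -8)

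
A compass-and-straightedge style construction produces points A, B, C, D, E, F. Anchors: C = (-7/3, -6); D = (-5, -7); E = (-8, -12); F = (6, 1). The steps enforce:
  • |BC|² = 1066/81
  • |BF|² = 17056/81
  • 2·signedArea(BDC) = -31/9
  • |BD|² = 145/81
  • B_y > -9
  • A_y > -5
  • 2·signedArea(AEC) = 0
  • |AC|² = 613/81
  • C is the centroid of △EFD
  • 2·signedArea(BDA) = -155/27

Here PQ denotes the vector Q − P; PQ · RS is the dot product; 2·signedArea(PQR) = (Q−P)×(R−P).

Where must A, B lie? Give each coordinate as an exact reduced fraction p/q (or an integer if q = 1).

1. A_x = -4/9  [line -6·x + 17/3·y + 20 = 0 ∩ |AC|² = 613/81]
2. A_y = -4  [line -6·x + 17/3·y + 20 = 0 ∩ |AC|² = 613/81]
   → A = (-4/9, -4)
3. B_x = -46/9  [2·signedArea(BDC) = -31/9 ∩ 2·signedArea(BDA) = -155/27]
4. B_y = -25/3  [2·signedArea(BDC) = -31/9 ∩ 2·signedArea(BDA) = -155/27]
   → B = (-46/9, -25/3)

A = (-4/9, -4)
B = (-46/9, -25/3)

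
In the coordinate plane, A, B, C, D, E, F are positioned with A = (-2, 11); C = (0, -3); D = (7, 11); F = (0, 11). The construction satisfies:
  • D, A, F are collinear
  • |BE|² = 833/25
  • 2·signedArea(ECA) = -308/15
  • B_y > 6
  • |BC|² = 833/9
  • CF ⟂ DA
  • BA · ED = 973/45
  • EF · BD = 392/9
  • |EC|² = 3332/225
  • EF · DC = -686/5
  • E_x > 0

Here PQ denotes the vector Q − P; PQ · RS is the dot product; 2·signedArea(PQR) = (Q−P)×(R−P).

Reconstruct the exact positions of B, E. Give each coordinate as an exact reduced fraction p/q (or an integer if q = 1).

B = (7/3, 19/3)
E = (14/15, 11/15)

1. E_x = 14/15  [2·signedArea(ECA) = -308/15 ∩ EF · DC = -686/5]
2. E_y = 11/15  [2·signedArea(ECA) = -308/15 ∩ EF · DC = -686/5]
   → E = (14/15, 11/15)
3. B_x = 7/3  [BA · ED = 973/45 ∩ EF · BD = 392/9]
4. B_y = 19/3  [BA · ED = 973/45 ∩ EF · BD = 392/9]
   → B = (7/3, 19/3)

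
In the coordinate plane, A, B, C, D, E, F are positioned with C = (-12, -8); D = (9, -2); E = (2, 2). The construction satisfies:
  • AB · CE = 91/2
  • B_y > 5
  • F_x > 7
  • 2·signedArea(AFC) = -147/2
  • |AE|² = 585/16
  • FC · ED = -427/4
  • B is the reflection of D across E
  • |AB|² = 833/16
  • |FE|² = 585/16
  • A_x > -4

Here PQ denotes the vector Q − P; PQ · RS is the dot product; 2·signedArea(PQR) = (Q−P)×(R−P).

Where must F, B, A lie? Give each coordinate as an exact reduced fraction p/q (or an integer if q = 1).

1. F_x = 29/4  [line -7·x + 4·y + 219/4 = 0 ∩ |FE|² = 585/16]
2. F_y = -1  [line -7·x + 4·y + 219/4 = 0 ∩ |FE|² = 585/16]
   → F = (29/4, -1)
3. B_x = -5  [B is the reflection of D across E]
4. B_y = 6  [B is the reflection of D across E]
   → B = (-5, 6)
5. A_x = -13/4  [AB · CE = 91/2 ∩ 2·signedArea(AFC) = -147/2]
6. A_y = -1  [AB · CE = 91/2 ∩ 2·signedArea(AFC) = -147/2]
   → A = (-13/4, -1)

A = (-13/4, -1)
B = (-5, 6)
F = (29/4, -1)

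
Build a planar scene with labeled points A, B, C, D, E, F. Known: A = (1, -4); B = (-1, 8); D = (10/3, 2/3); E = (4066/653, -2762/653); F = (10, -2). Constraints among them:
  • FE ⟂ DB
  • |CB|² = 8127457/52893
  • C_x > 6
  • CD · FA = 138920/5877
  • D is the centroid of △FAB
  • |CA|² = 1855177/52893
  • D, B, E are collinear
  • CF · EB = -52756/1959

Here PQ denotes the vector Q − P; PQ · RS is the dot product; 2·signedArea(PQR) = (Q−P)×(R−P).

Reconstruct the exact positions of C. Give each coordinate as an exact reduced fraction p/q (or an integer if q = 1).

1. C_x = 38318/5877  [CD · FA = 138920/5877 ∩ CF · EB = -52756/1959]
2. C_y = -10898/5877  [CD · FA = 138920/5877 ∩ CF · EB = -52756/1959]
   → C = (38318/5877, -10898/5877)

C = (38318/5877, -10898/5877)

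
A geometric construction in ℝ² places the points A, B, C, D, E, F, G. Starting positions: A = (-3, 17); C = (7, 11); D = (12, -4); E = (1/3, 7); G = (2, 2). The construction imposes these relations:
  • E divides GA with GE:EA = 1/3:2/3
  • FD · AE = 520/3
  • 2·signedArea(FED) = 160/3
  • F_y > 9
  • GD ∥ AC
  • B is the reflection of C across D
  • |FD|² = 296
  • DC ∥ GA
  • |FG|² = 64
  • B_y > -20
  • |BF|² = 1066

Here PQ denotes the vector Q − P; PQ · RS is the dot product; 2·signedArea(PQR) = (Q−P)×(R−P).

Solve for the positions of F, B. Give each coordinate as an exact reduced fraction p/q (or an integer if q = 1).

B = (17, -19)
F = (2, 10)

1. F_x = 2  [2·signedArea(FED) = 160/3 ∩ FD · AE = 520/3]
2. F_y = 10  [2·signedArea(FED) = 160/3 ∩ FD · AE = 520/3]
   → F = (2, 10)
3. B_x = 17  [B is the reflection of C across D]
4. B_y = -19  [B is the reflection of C across D]
   → B = (17, -19)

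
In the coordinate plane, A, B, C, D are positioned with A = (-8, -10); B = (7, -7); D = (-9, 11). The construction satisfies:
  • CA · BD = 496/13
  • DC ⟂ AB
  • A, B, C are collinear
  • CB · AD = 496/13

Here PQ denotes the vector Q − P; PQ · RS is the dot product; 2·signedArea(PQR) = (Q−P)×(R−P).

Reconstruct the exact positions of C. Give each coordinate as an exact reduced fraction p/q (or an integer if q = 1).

C = (-64/13, -122/13)

1. C_x = -64/13  [A, B, C are collinear ∩ DC ⟂ AB]
2. C_y = -122/13  [A, B, C are collinear ∩ DC ⟂ AB]
   → C = (-64/13, -122/13)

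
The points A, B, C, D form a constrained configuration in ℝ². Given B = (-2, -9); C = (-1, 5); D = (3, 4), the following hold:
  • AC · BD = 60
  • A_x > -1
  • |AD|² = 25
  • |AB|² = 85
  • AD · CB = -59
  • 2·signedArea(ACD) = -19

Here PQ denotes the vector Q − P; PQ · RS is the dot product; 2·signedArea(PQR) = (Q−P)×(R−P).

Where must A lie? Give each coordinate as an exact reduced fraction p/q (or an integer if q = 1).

1. A_x = 0  [AD · CB = -59 ∩ 2·signedArea(ACD) = -19]
2. A_y = 0  [AD · CB = -59 ∩ 2·signedArea(ACD) = -19]
   → A = (0, 0)

A = (0, 0)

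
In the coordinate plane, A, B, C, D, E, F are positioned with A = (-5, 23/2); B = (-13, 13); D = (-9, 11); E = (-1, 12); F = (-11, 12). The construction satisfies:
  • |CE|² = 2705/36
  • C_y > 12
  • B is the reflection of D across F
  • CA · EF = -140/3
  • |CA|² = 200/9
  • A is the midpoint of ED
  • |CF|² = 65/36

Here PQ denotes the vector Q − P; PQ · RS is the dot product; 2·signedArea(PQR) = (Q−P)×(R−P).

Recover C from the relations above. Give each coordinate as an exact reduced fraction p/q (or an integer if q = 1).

C = (-29/3, 73/6)

1. C_x = -29/3  [CA · EF = -140/3]
2. C_y = 73/6  [|CA|² = 200/9]
   → C = (-29/3, 73/6)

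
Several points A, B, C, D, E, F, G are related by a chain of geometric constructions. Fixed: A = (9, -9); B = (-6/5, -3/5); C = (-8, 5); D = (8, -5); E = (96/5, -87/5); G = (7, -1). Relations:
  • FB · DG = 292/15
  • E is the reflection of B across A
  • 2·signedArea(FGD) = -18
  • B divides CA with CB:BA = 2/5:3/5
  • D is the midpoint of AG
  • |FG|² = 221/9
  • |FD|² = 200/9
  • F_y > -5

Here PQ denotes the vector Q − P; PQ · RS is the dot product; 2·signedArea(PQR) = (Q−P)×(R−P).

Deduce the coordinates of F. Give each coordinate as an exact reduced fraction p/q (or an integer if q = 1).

1. F_x = 10/3  [2·signedArea(FGD) = -18 ∩ FB · DG = 292/15]
2. F_y = -13/3  [2·signedArea(FGD) = -18 ∩ FB · DG = 292/15]
   → F = (10/3, -13/3)

F = (10/3, -13/3)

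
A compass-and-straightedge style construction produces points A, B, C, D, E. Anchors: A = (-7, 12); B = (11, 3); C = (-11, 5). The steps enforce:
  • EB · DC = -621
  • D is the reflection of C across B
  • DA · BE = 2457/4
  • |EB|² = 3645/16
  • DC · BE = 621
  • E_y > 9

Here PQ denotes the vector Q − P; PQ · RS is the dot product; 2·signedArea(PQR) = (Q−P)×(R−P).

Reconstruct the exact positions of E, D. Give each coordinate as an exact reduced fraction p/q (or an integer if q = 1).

1. D_x = 33  [D is the reflection of C across B]
2. D_y = 1  [D is the reflection of C across B]
   → D = (33, 1)
3. E_x = -5/2  [EB · DC = -621 ∩ DA · BE = 2457/4]
4. E_y = 39/4  [EB · DC = -621 ∩ DA · BE = 2457/4]
   → E = (-5/2, 39/4)

D = (33, 1)
E = (-5/2, 39/4)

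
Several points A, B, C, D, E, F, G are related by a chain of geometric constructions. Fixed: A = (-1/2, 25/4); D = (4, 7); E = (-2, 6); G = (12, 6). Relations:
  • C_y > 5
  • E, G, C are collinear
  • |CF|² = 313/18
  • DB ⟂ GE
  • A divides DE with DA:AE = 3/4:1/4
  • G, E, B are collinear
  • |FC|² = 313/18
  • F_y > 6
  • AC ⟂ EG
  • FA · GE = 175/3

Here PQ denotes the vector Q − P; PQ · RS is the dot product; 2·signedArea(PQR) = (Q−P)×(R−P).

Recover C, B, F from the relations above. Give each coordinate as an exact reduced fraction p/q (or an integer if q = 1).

B = (4, 6)
C = (-1/2, 6)
F = (11/3, 37/6)

1. C_x = -1/2  [E, G, C are collinear ∩ AC ⟂ EG]
2. C_y = 6  [E, G, C are collinear ∩ AC ⟂ EG]
   → C = (-1/2, 6)
3. B_x = 4  [G, E, B are collinear ∩ DB ⟂ GE]
4. B_y = 6  [G, E, B are collinear ∩ DB ⟂ GE]
   → B = (4, 6)
5. F_x = 11/3  [FA · GE = 175/3]
6. F_y = 37/6  [|FC|² = 313/18]
   → F = (11/3, 37/6)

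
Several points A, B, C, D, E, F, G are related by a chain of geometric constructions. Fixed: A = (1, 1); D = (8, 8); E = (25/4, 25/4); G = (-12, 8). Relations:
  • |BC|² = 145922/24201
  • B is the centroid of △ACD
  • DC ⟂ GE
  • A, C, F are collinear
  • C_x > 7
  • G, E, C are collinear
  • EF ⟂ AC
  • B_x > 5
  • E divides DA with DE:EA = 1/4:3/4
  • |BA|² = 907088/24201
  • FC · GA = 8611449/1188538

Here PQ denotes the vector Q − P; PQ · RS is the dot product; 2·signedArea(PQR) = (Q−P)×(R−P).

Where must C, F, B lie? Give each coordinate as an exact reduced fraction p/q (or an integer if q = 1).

B = (45223/8067, 40603/8067)
C = (21022/2689, 16402/2689)
F = (16365155/2377076, 12840095/2377076)

1. C_x = 21022/2689  [G, E, C are collinear ∩ DC ⟂ GE]
2. C_y = 16402/2689  [G, E, C are collinear ∩ DC ⟂ GE]
   → C = (21022/2689, 16402/2689)
3. F_x = 16365155/2377076  [A, C, F are collinear ∩ EF ⟂ AC]
4. F_y = 12840095/2377076  [A, C, F are collinear ∩ EF ⟂ AC]
   → F = (16365155/2377076, 12840095/2377076)
5. B_x = 45223/8067  [B is the centroid of △ACD]
6. B_y = 40603/8067  [B is the centroid of △ACD]
   → B = (45223/8067, 40603/8067)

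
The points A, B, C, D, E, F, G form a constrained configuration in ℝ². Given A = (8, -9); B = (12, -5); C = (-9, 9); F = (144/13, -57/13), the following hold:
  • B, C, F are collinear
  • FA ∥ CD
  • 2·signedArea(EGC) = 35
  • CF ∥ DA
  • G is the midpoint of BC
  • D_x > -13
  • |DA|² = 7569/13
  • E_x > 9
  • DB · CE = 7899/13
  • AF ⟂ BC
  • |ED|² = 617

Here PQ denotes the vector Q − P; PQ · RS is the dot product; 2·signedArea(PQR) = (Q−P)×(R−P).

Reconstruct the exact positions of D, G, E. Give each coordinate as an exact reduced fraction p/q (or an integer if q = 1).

1. D_x = -157/13  [CF ∥ DA ∩ FA ∥ CD]
2. D_y = 57/13  [CF ∥ DA ∩ FA ∥ CD]
   → D = (-157/13, 57/13)
3. G_x = 3/2  [G is the midpoint of BC]
4. G_y = 2  [G is the midpoint of BC]
   → G = (3/2, 2)
5. E_x = 10  [2·signedArea(EGC) = 35 ∩ DB · CE = 7899/13]
6. E_y = -7  [2·signedArea(EGC) = 35 ∩ DB · CE = 7899/13]
   → E = (10, -7)

D = (-157/13, 57/13)
E = (10, -7)
G = (3/2, 2)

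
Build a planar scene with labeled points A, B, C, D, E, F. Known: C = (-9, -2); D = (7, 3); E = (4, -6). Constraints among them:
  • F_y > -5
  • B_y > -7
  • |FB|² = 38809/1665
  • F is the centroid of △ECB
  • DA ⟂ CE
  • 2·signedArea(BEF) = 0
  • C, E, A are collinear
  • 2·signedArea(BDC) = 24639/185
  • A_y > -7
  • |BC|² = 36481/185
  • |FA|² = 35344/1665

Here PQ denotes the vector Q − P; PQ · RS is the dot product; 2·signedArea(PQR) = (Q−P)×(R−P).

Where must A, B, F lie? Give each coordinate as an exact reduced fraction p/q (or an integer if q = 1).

A = (779/185, -1122/185)
B = (818/185, -1134/185)
F = (-107/555, -2614/555)

1. A_x = 779/185  [C, E, A are collinear ∩ DA ⟂ CE]
2. A_y = -1122/185  [C, E, A are collinear ∩ DA ⟂ CE]
   → A = (779/185, -1122/185)
3. B_x = 818/185  [line 5·x + -16·y + -22234/185 = 0 ∩ |BC|² = 36481/185]
4. B_y = -1134/185  [line 5·x + -16·y + -22234/185 = 0 ∩ |BC|² = 36481/185]
   → B = (818/185, -1134/185)
5. F_x = -107/555  [2·signedArea(BEF) = 0 ∩ F is the centroid of △ECB]
6. F_y = -2614/555  [2·signedArea(BEF) = 0 ∩ F is the centroid of △ECB]
   → F = (-107/555, -2614/555)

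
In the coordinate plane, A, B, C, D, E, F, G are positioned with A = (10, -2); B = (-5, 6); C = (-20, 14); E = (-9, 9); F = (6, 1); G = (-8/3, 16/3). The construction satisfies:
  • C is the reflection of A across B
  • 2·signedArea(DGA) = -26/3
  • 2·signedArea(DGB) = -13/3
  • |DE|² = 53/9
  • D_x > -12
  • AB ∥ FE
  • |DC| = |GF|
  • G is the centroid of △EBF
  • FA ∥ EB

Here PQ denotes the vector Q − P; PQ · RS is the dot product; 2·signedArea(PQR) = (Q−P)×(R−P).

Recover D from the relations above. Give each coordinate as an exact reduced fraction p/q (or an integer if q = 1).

D = (-34/3, 29/3)

1. D_x = -34/3  [2·signedArea(DGA) = -26/3 ∩ 2·signedArea(DGB) = -13/3]
2. D_y = 29/3  [2·signedArea(DGA) = -26/3 ∩ 2·signedArea(DGB) = -13/3]
   → D = (-34/3, 29/3)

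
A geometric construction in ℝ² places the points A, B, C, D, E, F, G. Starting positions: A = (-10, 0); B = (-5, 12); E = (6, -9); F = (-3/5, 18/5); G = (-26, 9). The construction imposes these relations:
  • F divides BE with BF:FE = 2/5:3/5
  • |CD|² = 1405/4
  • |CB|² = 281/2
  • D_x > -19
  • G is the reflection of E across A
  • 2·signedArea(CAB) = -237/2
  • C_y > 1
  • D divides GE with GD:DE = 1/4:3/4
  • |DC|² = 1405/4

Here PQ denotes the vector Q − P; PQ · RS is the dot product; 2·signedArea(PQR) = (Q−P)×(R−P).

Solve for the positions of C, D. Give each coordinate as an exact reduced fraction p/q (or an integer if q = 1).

C = (1/2, 3/2)
D = (-18, 9/2)

1. D_x = -18  [D divides GE with GD:DE = 1/4:3/4]
2. D_y = 9/2  [D divides GE with GD:DE = 1/4:3/4]
   → D = (-18, 9/2)
3. C_x = 1/2  [line -12·x + 5·y + -3/2 = 0 ∩ |CD|² = 1405/4]
4. C_y = 3/2  [line -12·x + 5·y + -3/2 = 0 ∩ |CD|² = 1405/4]
   → C = (1/2, 3/2)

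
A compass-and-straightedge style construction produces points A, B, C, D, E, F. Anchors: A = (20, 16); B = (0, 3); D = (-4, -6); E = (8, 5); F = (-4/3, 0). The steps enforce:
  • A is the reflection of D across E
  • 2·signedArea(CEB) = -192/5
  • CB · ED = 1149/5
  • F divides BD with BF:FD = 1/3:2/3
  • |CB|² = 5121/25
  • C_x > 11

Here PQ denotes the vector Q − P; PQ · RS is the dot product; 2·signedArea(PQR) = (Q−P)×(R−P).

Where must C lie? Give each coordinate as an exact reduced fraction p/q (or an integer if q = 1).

1. C_x = 12  [CB · ED = 1149/5 ∩ 2·signedArea(CEB) = -192/5]
2. C_y = 54/5  [CB · ED = 1149/5 ∩ 2·signedArea(CEB) = -192/5]
   → C = (12, 54/5)

C = (12, 54/5)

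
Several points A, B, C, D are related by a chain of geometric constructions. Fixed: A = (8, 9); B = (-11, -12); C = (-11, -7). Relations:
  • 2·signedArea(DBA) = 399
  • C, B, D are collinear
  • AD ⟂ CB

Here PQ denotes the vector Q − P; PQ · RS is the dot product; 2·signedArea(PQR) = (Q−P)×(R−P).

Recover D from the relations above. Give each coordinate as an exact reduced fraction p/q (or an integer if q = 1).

D = (-11, 9)

1. D_x = -11  [C, B, D are collinear ∩ AD ⟂ CB]
2. D_y = 9  [C, B, D are collinear ∩ AD ⟂ CB]
   → D = (-11, 9)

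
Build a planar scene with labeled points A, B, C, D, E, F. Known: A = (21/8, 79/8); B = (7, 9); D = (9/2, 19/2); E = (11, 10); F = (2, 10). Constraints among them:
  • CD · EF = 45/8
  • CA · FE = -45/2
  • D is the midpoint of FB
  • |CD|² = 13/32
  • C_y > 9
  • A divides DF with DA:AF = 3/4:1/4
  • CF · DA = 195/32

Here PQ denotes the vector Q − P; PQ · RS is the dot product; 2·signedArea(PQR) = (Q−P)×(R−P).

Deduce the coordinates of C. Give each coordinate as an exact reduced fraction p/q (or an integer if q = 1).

C = (41/8, 75/8)

1. C_x = 41/8  [CA · FE = -45/2 ∩ CF · DA = 195/32]
2. C_y = 75/8  [CA · FE = -45/2 ∩ CF · DA = 195/32]
   → C = (41/8, 75/8)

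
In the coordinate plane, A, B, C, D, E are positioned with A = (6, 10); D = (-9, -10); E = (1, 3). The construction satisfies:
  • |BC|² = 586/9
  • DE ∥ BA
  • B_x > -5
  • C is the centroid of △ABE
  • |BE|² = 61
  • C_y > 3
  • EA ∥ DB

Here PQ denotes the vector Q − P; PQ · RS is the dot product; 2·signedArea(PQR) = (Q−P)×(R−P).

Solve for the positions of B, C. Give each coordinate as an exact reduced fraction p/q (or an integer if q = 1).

B = (-4, -3)
C = (1, 10/3)

1. B_x = -4  [DE ∥ BA ∩ EA ∥ DB]
2. B_y = -3  [DE ∥ BA ∩ EA ∥ DB]
   → B = (-4, -3)
3. C_x = 1  [C is the centroid of △ABE]
4. C_y = 10/3  [C is the centroid of △ABE]
   → C = (1, 10/3)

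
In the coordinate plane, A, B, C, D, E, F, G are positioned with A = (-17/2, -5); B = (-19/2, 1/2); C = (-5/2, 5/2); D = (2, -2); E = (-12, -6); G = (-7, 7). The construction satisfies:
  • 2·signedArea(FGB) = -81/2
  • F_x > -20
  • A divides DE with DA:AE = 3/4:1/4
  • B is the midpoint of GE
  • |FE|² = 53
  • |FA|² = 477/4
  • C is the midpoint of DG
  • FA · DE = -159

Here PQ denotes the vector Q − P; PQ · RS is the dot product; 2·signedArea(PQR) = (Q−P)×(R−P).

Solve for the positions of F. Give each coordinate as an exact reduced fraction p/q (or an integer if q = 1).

1. F_x = -19  [FA · DE = -159 ∩ 2·signedArea(FGB) = -81/2]
2. F_y = -8  [FA · DE = -159 ∩ 2·signedArea(FGB) = -81/2]
   → F = (-19, -8)

F = (-19, -8)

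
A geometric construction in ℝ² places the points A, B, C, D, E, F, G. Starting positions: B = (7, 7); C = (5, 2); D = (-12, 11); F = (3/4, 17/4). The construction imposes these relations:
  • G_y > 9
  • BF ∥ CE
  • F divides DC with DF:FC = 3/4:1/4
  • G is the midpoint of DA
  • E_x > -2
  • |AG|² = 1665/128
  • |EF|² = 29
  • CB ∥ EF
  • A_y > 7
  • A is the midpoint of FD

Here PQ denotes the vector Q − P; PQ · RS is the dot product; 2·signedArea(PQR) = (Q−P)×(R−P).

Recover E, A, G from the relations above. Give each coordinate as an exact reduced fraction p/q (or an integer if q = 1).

1. E_x = -5/4  [CB ∥ EF ∩ BF ∥ CE]
2. E_y = -3/4  [CB ∥ EF ∩ BF ∥ CE]
   → E = (-5/4, -3/4)
3. A_x = -45/8  [A is the midpoint of FD]
4. A_y = 61/8  [A is the midpoint of FD]
   → A = (-45/8, 61/8)
5. G_x = -141/16  [G is the midpoint of DA]
6. G_y = 149/16  [G is the midpoint of DA]
   → G = (-141/16, 149/16)

A = (-45/8, 61/8)
E = (-5/4, -3/4)
G = (-141/16, 149/16)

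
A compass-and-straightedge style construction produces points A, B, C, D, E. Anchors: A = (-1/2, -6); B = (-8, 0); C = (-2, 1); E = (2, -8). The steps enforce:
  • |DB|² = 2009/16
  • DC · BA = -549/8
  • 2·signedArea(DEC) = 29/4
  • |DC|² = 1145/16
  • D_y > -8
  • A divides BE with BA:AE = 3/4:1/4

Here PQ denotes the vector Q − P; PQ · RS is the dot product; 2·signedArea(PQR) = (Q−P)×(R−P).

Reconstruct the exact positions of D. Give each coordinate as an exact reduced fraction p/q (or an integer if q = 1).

D = (3/4, -7)

1. D_x = 3/4  [2·signedArea(DEC) = 29/4 ∩ DC · BA = -549/8]
2. D_y = -7  [2·signedArea(DEC) = 29/4 ∩ DC · BA = -549/8]
   → D = (3/4, -7)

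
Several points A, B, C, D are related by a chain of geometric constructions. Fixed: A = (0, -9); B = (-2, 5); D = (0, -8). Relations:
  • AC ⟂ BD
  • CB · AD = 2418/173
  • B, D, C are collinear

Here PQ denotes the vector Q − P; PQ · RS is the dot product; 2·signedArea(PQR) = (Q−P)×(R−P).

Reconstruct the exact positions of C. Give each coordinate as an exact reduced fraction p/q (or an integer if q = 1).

C = (26/173, -1553/173)

1. C_x = 26/173  [B, D, C are collinear ∩ AC ⟂ BD]
2. C_y = -1553/173  [B, D, C are collinear ∩ AC ⟂ BD]
   → C = (26/173, -1553/173)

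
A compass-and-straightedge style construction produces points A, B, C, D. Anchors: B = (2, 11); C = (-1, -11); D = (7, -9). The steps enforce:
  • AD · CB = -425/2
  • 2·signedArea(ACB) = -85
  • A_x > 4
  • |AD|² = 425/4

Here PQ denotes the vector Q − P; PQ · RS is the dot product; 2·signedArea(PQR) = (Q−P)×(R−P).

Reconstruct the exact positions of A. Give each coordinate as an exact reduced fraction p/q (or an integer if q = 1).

A = (9/2, 1)

1. A_x = 9/2  [2·signedArea(ACB) = -85 ∩ AD · CB = -425/2]
2. A_y = 1  [2·signedArea(ACB) = -85 ∩ AD · CB = -425/2]
   → A = (9/2, 1)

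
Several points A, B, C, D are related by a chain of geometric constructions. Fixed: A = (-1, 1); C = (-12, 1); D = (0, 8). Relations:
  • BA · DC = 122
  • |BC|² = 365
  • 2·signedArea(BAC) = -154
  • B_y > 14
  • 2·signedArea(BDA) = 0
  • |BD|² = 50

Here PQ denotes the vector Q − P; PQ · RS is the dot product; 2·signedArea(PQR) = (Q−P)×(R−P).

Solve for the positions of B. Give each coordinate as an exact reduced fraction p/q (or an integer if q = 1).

B = (1, 15)

1. B_x = 1  [2·signedArea(BDA) = 0 ∩ 2·signedArea(BAC) = -154]
2. B_y = 15  [2·signedArea(BDA) = 0 ∩ 2·signedArea(BAC) = -154]
   → B = (1, 15)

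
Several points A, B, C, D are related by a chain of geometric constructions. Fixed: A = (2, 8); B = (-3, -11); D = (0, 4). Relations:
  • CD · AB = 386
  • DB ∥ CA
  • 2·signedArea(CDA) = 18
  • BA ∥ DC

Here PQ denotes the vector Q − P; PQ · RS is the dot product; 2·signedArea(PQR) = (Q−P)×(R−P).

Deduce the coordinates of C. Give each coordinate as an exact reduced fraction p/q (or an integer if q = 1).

1. C_x = 5  [DB ∥ CA ∩ BA ∥ DC]
2. C_y = 23  [DB ∥ CA ∩ BA ∥ DC]
   → C = (5, 23)

C = (5, 23)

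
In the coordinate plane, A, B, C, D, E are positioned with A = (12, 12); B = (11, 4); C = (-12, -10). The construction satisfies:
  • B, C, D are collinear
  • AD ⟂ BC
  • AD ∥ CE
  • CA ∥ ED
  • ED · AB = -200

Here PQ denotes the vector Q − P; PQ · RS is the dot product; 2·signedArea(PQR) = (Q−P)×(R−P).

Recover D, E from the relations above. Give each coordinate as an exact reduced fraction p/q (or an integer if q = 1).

1. D_x = 2216/145  [B, C, D are collinear ∩ AD ⟂ BC]
2. D_y = 958/145  [B, C, D are collinear ∩ AD ⟂ BC]
   → D = (2216/145, 958/145)
3. E_x = -1264/145  [CA ∥ ED ∩ AD ∥ CE]
4. E_y = -2232/145  [CA ∥ ED ∩ AD ∥ CE]
   → E = (-1264/145, -2232/145)

D = (2216/145, 958/145)
E = (-1264/145, -2232/145)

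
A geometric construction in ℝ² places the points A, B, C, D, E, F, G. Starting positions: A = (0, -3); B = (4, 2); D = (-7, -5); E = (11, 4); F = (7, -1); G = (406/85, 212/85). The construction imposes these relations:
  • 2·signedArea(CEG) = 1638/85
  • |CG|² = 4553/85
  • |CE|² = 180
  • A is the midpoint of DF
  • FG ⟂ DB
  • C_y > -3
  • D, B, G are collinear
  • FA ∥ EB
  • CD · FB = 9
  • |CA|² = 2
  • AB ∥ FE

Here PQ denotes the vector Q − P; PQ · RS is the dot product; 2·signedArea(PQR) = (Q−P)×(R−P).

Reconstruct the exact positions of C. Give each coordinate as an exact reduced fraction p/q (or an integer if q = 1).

1. C_x = -1  [2·signedArea(CEG) = 1638/85 ∩ CD · FB = 9]
2. C_y = -2  [2·signedArea(CEG) = 1638/85 ∩ CD · FB = 9]
   → C = (-1, -2)

C = (-1, -2)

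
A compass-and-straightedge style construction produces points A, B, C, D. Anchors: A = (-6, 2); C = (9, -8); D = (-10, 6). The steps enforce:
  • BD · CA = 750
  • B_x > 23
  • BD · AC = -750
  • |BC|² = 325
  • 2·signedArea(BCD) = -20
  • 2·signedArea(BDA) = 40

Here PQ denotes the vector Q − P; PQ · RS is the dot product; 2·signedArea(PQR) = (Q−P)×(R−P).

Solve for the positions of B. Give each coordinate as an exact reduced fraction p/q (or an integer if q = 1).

B = (24, -18)

1. B_x = 24  [BD · CA = 750 ∩ 2·signedArea(BCD) = -20]
2. B_y = -18  [BD · CA = 750 ∩ 2·signedArea(BCD) = -20]
   → B = (24, -18)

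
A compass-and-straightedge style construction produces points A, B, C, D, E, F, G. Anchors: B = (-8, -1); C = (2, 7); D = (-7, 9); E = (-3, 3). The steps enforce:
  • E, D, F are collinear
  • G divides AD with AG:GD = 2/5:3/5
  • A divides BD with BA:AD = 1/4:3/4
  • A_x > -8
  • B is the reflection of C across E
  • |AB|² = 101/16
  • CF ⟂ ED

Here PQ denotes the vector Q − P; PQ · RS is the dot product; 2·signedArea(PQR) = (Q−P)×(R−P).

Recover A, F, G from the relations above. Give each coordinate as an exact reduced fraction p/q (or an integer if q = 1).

A = (-31/4, 3/2)
F = (-43/13, 45/13)
G = (-149/20, 9/2)

1. A_x = -31/4  [A divides BD with BA:AD = 1/4:3/4]
2. A_y = 3/2  [A divides BD with BA:AD = 1/4:3/4]
   → A = (-31/4, 3/2)
3. F_x = -43/13  [E, D, F are collinear ∩ CF ⟂ ED]
4. F_y = 45/13  [E, D, F are collinear ∩ CF ⟂ ED]
   → F = (-43/13, 45/13)
5. G_x = -149/20  [G divides AD with AG:GD = 2/5:3/5]
6. G_y = 9/2  [G divides AD with AG:GD = 2/5:3/5]
   → G = (-149/20, 9/2)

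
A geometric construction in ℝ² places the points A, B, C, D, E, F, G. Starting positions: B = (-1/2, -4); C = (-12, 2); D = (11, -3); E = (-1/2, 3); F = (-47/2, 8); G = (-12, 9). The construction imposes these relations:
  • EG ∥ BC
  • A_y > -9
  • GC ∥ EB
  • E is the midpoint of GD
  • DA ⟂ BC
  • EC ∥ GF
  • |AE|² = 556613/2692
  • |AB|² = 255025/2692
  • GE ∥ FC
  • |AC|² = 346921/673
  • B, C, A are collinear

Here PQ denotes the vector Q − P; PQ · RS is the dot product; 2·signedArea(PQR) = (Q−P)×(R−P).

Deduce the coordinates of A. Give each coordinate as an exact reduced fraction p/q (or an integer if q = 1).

1. A_x = 5471/673  [B, C, A are collinear ∩ DA ⟂ BC]
2. A_y = -5722/673  [B, C, A are collinear ∩ DA ⟂ BC]
   → A = (5471/673, -5722/673)

A = (5471/673, -5722/673)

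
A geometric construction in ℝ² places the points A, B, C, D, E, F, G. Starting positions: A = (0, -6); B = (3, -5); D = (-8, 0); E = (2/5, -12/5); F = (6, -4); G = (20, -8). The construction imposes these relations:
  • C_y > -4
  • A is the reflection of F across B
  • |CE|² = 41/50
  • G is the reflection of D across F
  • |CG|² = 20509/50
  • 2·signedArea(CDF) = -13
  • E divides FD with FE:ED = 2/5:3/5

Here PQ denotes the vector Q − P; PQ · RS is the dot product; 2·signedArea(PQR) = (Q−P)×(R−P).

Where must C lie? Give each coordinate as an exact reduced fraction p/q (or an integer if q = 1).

C = (3/10, -33/10)

1. C_x = 3/10  [line 4·x + 14·y + 45 = 0 ∩ |CG|² = 20509/50]
2. C_y = -33/10  [line 4·x + 14·y + 45 = 0 ∩ |CG|² = 20509/50]
   → C = (3/10, -33/10)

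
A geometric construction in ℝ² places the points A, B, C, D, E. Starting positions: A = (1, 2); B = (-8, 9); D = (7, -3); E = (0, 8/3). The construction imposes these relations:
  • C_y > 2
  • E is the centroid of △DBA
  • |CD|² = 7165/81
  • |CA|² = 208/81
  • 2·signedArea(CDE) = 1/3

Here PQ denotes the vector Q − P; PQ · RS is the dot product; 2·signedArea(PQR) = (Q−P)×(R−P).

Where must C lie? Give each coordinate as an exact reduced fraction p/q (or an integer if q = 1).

1. C_x = -1/3  [line -17/3·x + -7·y + 55/3 = 0 ∩ |CA|² = 208/81]
2. C_y = 26/9  [line -17/3·x + -7·y + 55/3 = 0 ∩ |CA|² = 208/81]
   → C = (-1/3, 26/9)

C = (-1/3, 26/9)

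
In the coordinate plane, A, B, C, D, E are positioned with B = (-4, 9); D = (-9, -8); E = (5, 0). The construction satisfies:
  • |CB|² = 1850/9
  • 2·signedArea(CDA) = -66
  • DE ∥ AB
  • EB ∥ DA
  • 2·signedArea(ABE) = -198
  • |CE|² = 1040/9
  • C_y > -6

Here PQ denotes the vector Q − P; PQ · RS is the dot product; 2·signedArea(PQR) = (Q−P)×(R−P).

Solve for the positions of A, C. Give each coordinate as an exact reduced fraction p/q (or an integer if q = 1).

A = (-18, 1)
C = (-13/3, -16/3)

1. A_x = -18  [DE ∥ AB ∩ EB ∥ DA]
2. A_y = 1  [DE ∥ AB ∩ EB ∥ DA]
   → A = (-18, 1)
3. C_x = -13/3  [line -9·x + -9·y + -87 = 0 ∩ |CE|² = 1040/9]
4. C_y = -16/3  [line -9·x + -9·y + -87 = 0 ∩ |CE|² = 1040/9]
   → C = (-13/3, -16/3)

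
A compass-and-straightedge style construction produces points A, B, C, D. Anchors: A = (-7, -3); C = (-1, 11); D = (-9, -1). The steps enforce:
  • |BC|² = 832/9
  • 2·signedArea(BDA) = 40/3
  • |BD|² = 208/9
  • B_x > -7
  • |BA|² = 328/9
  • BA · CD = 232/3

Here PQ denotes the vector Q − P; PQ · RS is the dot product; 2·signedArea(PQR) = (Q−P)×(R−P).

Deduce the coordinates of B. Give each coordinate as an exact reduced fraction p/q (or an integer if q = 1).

1. B_x = -19/3  [BA · CD = 232/3 ∩ 2·signedArea(BDA) = 40/3]
2. B_y = 3  [BA · CD = 232/3 ∩ 2·signedArea(BDA) = 40/3]
   → B = (-19/3, 3)

B = (-19/3, 3)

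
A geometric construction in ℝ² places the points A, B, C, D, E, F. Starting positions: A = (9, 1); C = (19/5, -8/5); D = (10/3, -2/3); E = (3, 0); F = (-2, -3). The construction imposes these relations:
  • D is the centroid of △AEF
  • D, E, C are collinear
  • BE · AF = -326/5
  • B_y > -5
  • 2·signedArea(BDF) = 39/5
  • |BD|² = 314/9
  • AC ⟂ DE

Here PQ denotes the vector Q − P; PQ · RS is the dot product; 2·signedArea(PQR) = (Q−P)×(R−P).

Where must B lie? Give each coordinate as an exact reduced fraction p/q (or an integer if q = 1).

B = (-7/5, -21/5)

1. B_x = -7/5  [2·signedArea(BDF) = 39/5 ∩ BE · AF = -326/5]
2. B_y = -21/5  [2·signedArea(BDF) = 39/5 ∩ BE · AF = -326/5]
   → B = (-7/5, -21/5)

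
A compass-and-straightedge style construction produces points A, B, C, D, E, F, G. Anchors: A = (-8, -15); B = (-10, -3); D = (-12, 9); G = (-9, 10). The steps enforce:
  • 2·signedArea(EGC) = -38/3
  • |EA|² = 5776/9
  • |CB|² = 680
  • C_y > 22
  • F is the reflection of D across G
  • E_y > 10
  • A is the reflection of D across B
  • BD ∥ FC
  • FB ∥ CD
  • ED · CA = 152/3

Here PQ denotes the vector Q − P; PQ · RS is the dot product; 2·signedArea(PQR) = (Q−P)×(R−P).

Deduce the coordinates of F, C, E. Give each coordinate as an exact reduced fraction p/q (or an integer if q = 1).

C = (-8, 23)
E = (-8, 31/3)
F = (-6, 11)

1. F_x = -6  [F is the reflection of D across G]
2. F_y = 11  [F is the reflection of D across G]
   → F = (-6, 11)
3. C_x = -8  [FB ∥ CD ∩ BD ∥ FC]
4. C_y = 23  [FB ∥ CD ∩ BD ∥ FC]
   → C = (-8, 23)
5. E_x = -8  [2·signedArea(EGC) = -38/3 ∩ ED · CA = 152/3]
6. E_y = 31/3  [2·signedArea(EGC) = -38/3 ∩ ED · CA = 152/3]
   → E = (-8, 31/3)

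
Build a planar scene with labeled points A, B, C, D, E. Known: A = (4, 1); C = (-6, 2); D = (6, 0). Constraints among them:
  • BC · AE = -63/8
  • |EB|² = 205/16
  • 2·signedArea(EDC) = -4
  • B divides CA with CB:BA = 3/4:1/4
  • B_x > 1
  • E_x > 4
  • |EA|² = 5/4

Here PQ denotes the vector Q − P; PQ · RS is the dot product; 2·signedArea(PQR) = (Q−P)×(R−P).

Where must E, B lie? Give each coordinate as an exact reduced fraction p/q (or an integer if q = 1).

B = (3/2, 5/4)
E = (5, 1/2)

1. E_x = 5  [line -2·x + -12·y + 16 = 0 ∩ |EA|² = 5/4]
2. E_y = 1/2  [line -2·x + -12·y + 16 = 0 ∩ |EA|² = 5/4]
   → E = (5, 1/2)
3. B_x = 3/2  [B divides CA with CB:BA = 3/4:1/4]
4. B_y = 5/4  [B divides CA with CB:BA = 3/4:1/4]
   → B = (3/2, 5/4)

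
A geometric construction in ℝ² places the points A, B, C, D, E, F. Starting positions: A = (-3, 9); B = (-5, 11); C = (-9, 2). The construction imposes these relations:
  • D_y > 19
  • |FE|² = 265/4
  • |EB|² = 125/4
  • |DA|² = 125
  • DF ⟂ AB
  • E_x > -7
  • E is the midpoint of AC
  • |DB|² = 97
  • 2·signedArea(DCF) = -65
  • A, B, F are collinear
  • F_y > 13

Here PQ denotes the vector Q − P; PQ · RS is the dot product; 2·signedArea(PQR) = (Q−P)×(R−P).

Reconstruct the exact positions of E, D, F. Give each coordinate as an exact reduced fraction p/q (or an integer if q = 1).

1. E_x = -6  [E is the midpoint of AC]
2. E_y = 11/2  [E is the midpoint of AC]
   → E = (-6, 11/2)
3. F_x = -15/2  [line -2·x + -2·y + 12 = 0 ∩ |FE|² = 265/4]
4. F_y = 27/2  [line -2·x + -2·y + 12 = 0 ∩ |FE|² = 265/4]
   → F = (-15/2, 27/2)
5. D_x = -1  [2·signedArea(DCF) = -65 ∩ DF ⟂ AB]
6. D_y = 20  [2·signedArea(DCF) = -65 ∩ DF ⟂ AB]
   → D = (-1, 20)

D = (-1, 20)
E = (-6, 11/2)
F = (-15/2, 27/2)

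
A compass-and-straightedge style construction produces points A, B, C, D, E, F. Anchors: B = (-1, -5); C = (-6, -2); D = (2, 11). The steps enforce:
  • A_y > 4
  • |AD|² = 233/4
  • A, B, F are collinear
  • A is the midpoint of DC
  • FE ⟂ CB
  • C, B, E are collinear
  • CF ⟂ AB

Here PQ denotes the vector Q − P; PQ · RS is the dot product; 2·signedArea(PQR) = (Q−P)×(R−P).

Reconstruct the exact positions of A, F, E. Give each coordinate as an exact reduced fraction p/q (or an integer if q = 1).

1. A_x = -2  [A is the midpoint of DC]
2. A_y = 9/2  [A is the midpoint of DC]
   → A = (-2, 9/2)
3. F_x = -499/365  [A, B, F are collinear ∩ CF ⟂ AB]
4. F_y = -552/365  [A, B, F are collinear ∩ CF ⟂ AB]
   → F = (-499/365, -552/365)
5. E_x = -6971/2482  [C, B, E are collinear ∩ FE ⟂ CB]
6. E_y = -48583/12410  [C, B, E are collinear ∩ FE ⟂ CB]
   → E = (-6971/2482, -48583/12410)

A = (-2, 9/2)
E = (-6971/2482, -48583/12410)
F = (-499/365, -552/365)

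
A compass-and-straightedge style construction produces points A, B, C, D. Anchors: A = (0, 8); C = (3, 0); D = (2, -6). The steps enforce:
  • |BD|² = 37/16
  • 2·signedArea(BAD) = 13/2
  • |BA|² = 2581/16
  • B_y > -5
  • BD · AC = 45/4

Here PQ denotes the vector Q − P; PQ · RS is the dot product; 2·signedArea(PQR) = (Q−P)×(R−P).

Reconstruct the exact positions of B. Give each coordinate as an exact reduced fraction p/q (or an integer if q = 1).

1. B_x = 9/4  [2·signedArea(BAD) = 13/2 ∩ BD · AC = 45/4]
2. B_y = -9/2  [2·signedArea(BAD) = 13/2 ∩ BD · AC = 45/4]
   → B = (9/4, -9/2)

B = (9/4, -9/2)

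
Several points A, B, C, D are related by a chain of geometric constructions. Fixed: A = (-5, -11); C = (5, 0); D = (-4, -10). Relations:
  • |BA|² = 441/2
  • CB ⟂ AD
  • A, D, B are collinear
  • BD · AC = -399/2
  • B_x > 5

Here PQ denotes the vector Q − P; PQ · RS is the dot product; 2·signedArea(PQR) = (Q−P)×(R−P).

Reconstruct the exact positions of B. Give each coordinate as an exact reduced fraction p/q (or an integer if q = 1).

1. B_x = 11/2  [A, D, B are collinear ∩ CB ⟂ AD]
2. B_y = -1/2  [A, D, B are collinear ∩ CB ⟂ AD]
   → B = (11/2, -1/2)

B = (11/2, -1/2)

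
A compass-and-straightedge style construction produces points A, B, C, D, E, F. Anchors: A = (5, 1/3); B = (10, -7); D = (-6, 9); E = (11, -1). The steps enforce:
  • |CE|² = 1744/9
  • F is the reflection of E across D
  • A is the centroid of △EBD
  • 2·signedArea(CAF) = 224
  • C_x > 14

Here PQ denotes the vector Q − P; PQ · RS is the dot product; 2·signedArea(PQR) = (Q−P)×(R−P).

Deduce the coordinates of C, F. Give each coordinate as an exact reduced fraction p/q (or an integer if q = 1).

1. F_x = -23  [F is the reflection of E across D]
2. F_y = 19  [F is the reflection of E across D]
   → F = (-23, 19)
3. C_x = 15  [line -56/3·x + -28·y + -364/3 = 0 ∩ |CE|² = 1744/9]
4. C_y = -43/3  [line -56/3·x + -28·y + -364/3 = 0 ∩ |CE|² = 1744/9]
   → C = (15, -43/3)

C = (15, -43/3)
F = (-23, 19)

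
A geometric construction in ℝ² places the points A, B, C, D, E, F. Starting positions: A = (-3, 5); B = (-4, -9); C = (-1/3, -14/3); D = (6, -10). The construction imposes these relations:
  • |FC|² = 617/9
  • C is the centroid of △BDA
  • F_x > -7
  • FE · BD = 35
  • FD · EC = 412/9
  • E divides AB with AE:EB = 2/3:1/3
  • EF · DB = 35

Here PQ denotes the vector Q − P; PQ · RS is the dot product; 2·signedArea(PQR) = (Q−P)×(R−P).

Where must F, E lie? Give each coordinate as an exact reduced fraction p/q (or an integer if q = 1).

1. E_x = -11/3  [E divides AB with AE:EB = 2/3:1/3]
2. E_y = -13/3  [E divides AB with AE:EB = 2/3:1/3]
   → E = (-11/3, -13/3)
3. F_x = -20/3  [line -10/3·x + 1/3·y + -202/9 = 0 ∩ |FC|² = 617/9]
4. F_y = 2/3  [line -10/3·x + 1/3·y + -202/9 = 0 ∩ |FC|² = 617/9]
   → F = (-20/3, 2/3)

E = (-11/3, -13/3)
F = (-20/3, 2/3)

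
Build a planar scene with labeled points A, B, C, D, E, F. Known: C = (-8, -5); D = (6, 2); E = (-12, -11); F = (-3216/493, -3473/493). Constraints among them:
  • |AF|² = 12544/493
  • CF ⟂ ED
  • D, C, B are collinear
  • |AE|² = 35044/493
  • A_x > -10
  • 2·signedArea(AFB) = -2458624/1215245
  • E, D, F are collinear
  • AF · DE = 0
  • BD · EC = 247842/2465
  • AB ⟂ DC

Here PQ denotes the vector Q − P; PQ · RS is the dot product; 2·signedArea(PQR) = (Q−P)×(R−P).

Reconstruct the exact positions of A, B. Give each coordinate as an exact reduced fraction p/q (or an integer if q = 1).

1. B_x = -20616/2465  [D, C, B are collinear ∩ BD · EC = 247842/2465]
2. B_y = -12773/2465  [D, C, B are collinear ∩ BD · EC = 247842/2465]
   → B = (-20616/2465, -12773/2465)
3. A_x = -4672/493  [AF · DE = 0 ∩ AB ⟂ DC]
4. A_y = -1457/493  [AF · DE = 0 ∩ AB ⟂ DC]
   → A = (-4672/493, -1457/493)

A = (-4672/493, -1457/493)
B = (-20616/2465, -12773/2465)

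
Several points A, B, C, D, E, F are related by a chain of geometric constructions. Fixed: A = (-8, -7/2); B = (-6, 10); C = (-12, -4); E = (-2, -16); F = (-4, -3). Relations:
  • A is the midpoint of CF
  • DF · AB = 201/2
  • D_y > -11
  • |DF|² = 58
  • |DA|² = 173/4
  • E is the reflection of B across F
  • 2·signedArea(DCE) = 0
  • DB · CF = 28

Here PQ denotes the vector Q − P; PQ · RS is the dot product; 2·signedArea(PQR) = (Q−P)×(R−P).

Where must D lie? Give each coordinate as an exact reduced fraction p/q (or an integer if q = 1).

D = (-7, -10)

1. D_x = -7  [2·signedArea(DCE) = 0 ∩ DB · CF = 28]
2. D_y = -10  [2·signedArea(DCE) = 0 ∩ DB · CF = 28]
   → D = (-7, -10)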